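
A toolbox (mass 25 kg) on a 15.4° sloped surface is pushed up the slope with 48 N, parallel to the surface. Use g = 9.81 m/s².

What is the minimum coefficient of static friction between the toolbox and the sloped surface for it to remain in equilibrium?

N = m g cos θ = 236.4 N.
Friction must make up the shortfall along the incline: f = m g sin θ − P = 65.13 − 48 = 17.13 N.
At the threshold f = μ_s N, so μ_s,min = 17.13/236.4 = 0.0724.

μ_s,min ≈ 0.0724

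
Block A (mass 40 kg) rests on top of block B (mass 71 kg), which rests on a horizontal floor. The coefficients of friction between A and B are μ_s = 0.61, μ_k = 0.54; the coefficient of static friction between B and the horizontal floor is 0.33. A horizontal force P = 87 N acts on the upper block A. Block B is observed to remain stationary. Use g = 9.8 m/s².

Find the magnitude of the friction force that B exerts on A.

Between the blocks, N₁ = m_A g = 392 N.
So the A–B interface can sustain at most μ_s N₁ = 239.1 N of static friction.
P = 87 N is within that limit, so A and B move together (both at rest); the A–B friction is simply f₁ = P = 87 N.
By Newton's third law B feels 87 N forward from A. With B stationary, the floor's static friction on B balances it: f₂ = 87 N (well within μ_s(m_A+m_B)g = 359 N).

f ≈ 87 N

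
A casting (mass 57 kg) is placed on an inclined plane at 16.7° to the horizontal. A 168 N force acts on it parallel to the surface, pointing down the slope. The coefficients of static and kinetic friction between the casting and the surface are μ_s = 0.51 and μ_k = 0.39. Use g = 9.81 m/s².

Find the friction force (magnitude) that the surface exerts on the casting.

f ≈ 209 N (up the incline)

Perpendicular to the surface, N = m g cos θ = 57·9.81·cos 16.7° = 535.6 N.
For equilibrium along the incline the friction force must supply f = m g sin θ + P = 160.7 + 168 = 328.7 N (positive meaning up-slope).
Static friction can supply at most μ_s N = 273.1 N.
Since |328.7| > 273.1 N, static friction cannot hold it; the casting slides down the incline and kinetic friction applies: f = μ_k N = 0.39 × 535.6 = 209 N.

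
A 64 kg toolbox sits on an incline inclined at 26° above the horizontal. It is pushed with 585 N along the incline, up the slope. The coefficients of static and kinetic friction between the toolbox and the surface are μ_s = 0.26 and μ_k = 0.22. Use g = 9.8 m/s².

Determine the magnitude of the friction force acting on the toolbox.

f ≈ 124 N (down the incline)

The normal reaction is N = m g cos θ = 563.7 N.
The friction needed for equilibrium is m g sin θ − P = 274.9 − 585 = -310.1 N, measured positive up-slope.
Maximum static friction available: μ_s N = 0.26 × 563.7 = 146.6 N.
|-310.1| exceeds 146.6 N, so the toolbox slips up-slope; friction is kinetic, f = μ_k N = 0.22×563.7 = 124 N.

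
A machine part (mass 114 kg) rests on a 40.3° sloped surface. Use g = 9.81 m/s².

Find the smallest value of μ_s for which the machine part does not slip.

At the slip threshold m g sin θ = μ_s m g cos θ, so μ_s,min = tan θ.
μ_s,min = tan 40.3° = 0.848.

μ_s,min ≈ 0.848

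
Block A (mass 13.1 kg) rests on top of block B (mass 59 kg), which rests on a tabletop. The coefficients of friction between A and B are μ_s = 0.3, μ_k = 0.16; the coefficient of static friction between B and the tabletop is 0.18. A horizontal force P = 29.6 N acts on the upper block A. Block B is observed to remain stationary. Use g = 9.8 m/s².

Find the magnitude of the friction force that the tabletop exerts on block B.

f ≈ 29.6 N

Between the blocks, N₁ = m_A g = 128.4 N.
So the A–B interface can sustain at most μ_s N₁ = 38.51 N of static friction.
P = 29.6 N is within that limit, so A and B move together (both at rest); the A–B friction is simply f₁ = P = 29.6 N.
By Newton's third law B feels 29.6 N forward from A. With B stationary, the floor's static friction on B balances it: f₂ = 29.6 N (well within μ_s(m_A+m_B)g = 127.2 N).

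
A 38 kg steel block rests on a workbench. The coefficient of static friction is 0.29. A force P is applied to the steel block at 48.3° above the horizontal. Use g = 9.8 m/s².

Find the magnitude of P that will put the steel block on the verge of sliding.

N = m g − P sin α (the pull lifts the steel block).
At impending slip, P cos α = μ_s N = μ_s (m g − P sin α).
Solving: P (cos α + μ_s sin α) = μ_s m g → P = 0.29×372/(cos 48.3° + 0.29 sin 48.3°) = 108/0.8818 = 122 N.

P ≈ 122 N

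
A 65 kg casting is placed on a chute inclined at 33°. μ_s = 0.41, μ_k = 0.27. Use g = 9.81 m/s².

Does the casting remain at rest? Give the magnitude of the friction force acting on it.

N = m g cos θ = 535 N.
Down-slope weight component: m g sin θ = 347 N.
μ_s N = 219 N.
347 > 219 N, so it slides; kinetic friction f = μ_k N = 0.27×535 = 144 N.

f ≈ 144 N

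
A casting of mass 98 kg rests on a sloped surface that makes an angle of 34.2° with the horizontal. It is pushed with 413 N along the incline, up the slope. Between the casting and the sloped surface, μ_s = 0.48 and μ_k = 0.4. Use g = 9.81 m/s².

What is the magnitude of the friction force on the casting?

The normal reaction is N = m g cos θ = 795.1 N.
The friction needed for equilibrium is m g sin θ − P = 540.4 − 413 = 127.4 N, measured positive up-slope.
Maximum static friction available: μ_s N = 0.48 × 795.1 = 381.7 N.
Since |127.4| ≤ 381.7 N, static friction is sufficient; f equals the required value, not μ_s N.

f ≈ 127 N (up the incline)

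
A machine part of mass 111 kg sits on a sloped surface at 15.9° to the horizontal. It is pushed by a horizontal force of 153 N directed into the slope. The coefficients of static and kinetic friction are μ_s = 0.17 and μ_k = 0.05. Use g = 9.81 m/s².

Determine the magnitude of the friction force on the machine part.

Normal direction: N = m g cos θ + P sin θ = 1089 N.
Along the incline, the net driving force (taking up-slope positive) is P cos θ − m g sin θ = 147.1 − 298.3 = -151.2 N, so equilibrium requires friction f = 151.2 N (up-slope).
The limit of static friction is μ_s N = 185.2 N.
|f_req| = 151.2 ≤ 185.2 N → the machine part is in equilibrium; friction equals the required value.

f ≈ 151 N (up the incline)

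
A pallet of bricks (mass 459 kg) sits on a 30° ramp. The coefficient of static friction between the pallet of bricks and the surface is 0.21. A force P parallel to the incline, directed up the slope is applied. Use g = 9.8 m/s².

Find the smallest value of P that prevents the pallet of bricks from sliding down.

P_min ≈ 1430 N

The pallet of bricks tends to slide down (tan θ > μ_s), so at the point of impending slip friction acts up-slope at its limit: f = μ_s N.
P is parallel to the surface, so N = m g cos θ = 3900 N.
Along the incline: P + μ_s N = m g sin θ, so P = 2250 − 0.21×3900 = 1430 N.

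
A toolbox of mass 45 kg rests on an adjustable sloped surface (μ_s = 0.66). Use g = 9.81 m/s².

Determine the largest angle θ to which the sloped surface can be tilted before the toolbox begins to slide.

At the slip threshold, m g sin θ = μ_s · m g cos θ, so tan θ = μ_s.
θ_max = arctan(0.66) = 33.4°.

θ_max ≈ 33.4°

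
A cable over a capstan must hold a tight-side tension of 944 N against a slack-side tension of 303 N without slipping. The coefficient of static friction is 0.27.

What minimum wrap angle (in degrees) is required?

β_min ≈ 241°

T₂/T₁ = e^{μβ} → β = ln(T₂/T₁)/μ.
β = ln(944/303)/0.27 = 1.136/0.27 = 4.209 rad.
In degrees: β = 4.209 × 180/π = 241°.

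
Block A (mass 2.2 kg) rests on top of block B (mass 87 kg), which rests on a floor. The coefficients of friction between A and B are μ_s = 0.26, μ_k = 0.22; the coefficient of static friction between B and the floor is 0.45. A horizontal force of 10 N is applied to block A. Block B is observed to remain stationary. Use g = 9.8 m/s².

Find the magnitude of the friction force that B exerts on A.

f ≈ 4.74 N

Between the blocks, N₁ = m_A g = 21.56 N.
So the A–B interface can sustain at most μ_s N₁ = 5.606 N of static friction.
P = 10 N exceeds that limit, so A slips over B and the interface friction becomes kinetic: f₁ = μ_k N₁ = 0.22×21.56 = 4.74 N.
B experiences an equal 4.74 N forward from A (third law). B is in equilibrium, so the floor supplies f₂ = 4.74 N of static friction (limit μ_s(m_A+m_B)g = 393.4 N, not exceeded).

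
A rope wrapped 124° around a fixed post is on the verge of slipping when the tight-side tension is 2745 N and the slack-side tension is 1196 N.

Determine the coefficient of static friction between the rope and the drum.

T₂/T₁ = e^{μβ} → μ = ln(T₂/T₁)/β.
β = 124° = 2.164 rad.
μ = ln(2745/1196)/2.164 = ln(2.295)/2.164 = 0.384.

μ ≈ 0.384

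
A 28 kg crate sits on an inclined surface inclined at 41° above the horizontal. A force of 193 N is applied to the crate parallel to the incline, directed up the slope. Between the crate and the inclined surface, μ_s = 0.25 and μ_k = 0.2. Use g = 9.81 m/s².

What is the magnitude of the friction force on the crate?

The normal reaction is N = m g cos θ = 207.3 N.
The friction needed for equilibrium is m g sin θ − P = 180.2 − 193 = -12.79 N, measured positive up-slope.
Maximum static friction available: μ_s N = 0.25 × 207.3 = 51.83 N.
Since |-12.79| ≤ 51.83 N, no slip — friction simply equals what equilibrium demands.

f ≈ 12.8 N (down the incline)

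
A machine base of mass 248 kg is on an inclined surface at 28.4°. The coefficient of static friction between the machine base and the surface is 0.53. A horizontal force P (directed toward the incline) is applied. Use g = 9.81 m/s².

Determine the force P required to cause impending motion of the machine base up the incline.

P ≈ 3650 N

At impending motion up the slope, friction acts down-slope at its limit: f = μ_s N.
Perpendicular to the incline: N = m g cos θ + P sin θ.
Along the incline: P cos θ = m g sin θ + μ_s N = m g sin θ + μ_s (m g cos θ + P sin θ).
Solving, P (cos θ − μ_s sin θ) = m g (sin θ + μ_s cos θ), so P = 248×9.81×(sin 28.4° + 0.53 cos 28.4°)/(cos 28.4° − 0.53 sin 28.4°) = 2430×0.9418/0.6276 = 3650 N.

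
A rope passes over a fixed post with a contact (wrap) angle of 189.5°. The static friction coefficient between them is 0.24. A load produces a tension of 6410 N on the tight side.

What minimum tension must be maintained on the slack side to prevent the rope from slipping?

T_min ≈ 2900 N

Capstan equation at impending slip: T_tight/T_slack = e^{μβ}.
β = 189.5° = 3.307 rad; e^{μβ} = e^{0.24×3.307} = 2.212.
T_slack = T_tight / e^{μβ} = 6410 / 2.212 = 2900 N.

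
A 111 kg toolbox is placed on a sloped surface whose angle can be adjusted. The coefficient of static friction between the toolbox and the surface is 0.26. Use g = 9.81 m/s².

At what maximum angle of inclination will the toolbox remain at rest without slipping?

At the slip threshold, m g sin θ = μ_s · m g cos θ, so tan θ = μ_s.
θ_max = arctan(0.26) = 14.6°.

θ_max ≈ 14.6°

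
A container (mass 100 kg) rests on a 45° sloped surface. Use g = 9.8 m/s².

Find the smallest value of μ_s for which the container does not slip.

μ_s,min ≈ 1

At the slip threshold m g sin θ = μ_s m g cos θ, so μ_s,min = tan θ.
μ_s,min = tan 45° = 1.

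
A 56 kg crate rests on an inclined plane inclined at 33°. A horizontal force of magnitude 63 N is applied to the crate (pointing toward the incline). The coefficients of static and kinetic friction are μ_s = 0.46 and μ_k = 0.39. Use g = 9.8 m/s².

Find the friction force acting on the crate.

Resolve perpendicular to the incline: N = m g cos θ + P sin θ = 56×9.8×cos 33° + 63×sin 33° = 494.6 N.
Parallel to the incline: P cos θ − m g sin θ = 52.84 − 298.9 = -246.1 N; the friction needed to balance this is 246.1 N acting up the slope.
Maximum static friction: μ_s N = 0.46 × 494.6 = 227.5 N.
|f_req| = 246.1 > 227.5 N → the crate slides down the incline; f = μ_k N = 0.39 × 494.6 = 193 N.

f ≈ 193 N (up the incline)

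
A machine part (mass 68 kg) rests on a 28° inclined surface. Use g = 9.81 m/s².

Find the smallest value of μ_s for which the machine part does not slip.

At the slip threshold m g sin θ = μ_s m g cos θ, so μ_s,min = tan θ.
μ_s,min = tan 28° = 0.532.

μ_s,min ≈ 0.532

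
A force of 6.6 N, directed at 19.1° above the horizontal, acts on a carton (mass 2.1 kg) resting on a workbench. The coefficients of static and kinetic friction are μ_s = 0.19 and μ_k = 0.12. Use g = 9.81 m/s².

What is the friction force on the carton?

f ≈ 2.21 N

N = m g − P sin α = 20.6 − 6.6×sin 19.1° = 18.44 N.
The horizontal driving force is P cos α = 6.237 N, so equilibrium needs friction f = 6.237 N.
μ_s N = 0.19 × 18.44 = 3.504 N.
The required friction exceeds μ_s N, so the carton moves and f = μ_k N = 2.21 N.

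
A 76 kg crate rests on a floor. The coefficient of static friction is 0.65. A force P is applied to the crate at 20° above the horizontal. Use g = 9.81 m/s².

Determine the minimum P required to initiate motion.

P ≈ 417 N

N = m g − P sin α (the pull lifts the crate).
At impending slip, P cos α = μ_s N = μ_s (m g − P sin α).
Solving: P (cos α + μ_s sin α) = μ_s m g → P = 0.65×746/(cos 20° + 0.65 sin 20°) = 485/1.162 = 417 N.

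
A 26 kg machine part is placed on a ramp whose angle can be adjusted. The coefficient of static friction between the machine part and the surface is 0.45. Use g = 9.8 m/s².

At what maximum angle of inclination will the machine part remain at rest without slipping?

θ_max ≈ 24.2°

At the slip threshold, m g sin θ = μ_s · m g cos θ, so tan θ = μ_s.
θ_max = arctan(0.45) = 24.2°.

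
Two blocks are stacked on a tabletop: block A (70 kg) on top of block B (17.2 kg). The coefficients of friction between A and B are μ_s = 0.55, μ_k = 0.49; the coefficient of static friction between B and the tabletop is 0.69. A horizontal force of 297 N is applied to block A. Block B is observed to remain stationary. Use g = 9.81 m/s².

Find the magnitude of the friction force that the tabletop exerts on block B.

f ≈ 297 N

Normal force at the A–B interface: N₁ = m_A g = 686.7 N.
Maximum static friction on A from B: μ_s N₁ = 0.55×686.7 = 377.7 N.
Since P = 297 N ≤ 377.7 N, A does not slip on B; friction on A equals P = 297 N.
By Newton's third law B feels 297 N forward from A. With B stationary, the floor's static friction on B balances it: f₂ = 297 N (well within μ_s(m_A+m_B)g = 590.2 N).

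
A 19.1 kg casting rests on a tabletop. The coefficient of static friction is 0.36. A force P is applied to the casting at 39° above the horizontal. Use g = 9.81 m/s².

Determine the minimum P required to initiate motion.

N = m g − P sin α (the pull lifts the casting).
At impending slip, P cos α = μ_s N = μ_s (m g − P sin α).
Solving: P (cos α + μ_s sin α) = μ_s m g → P = 0.36×187/(cos 39° + 0.36 sin 39°) = 67.5/1.004 = 67.2 N.

P ≈ 67.2 N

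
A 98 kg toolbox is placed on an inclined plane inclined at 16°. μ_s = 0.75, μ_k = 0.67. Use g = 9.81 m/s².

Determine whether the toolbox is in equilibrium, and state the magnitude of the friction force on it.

f ≈ 265 N

N = m g cos θ = 924 N.
Down-slope weight component: m g sin θ = 265 N.
μ_s N = 693 N.
265 ≤ 693 N, so it stays put; friction = 265 N.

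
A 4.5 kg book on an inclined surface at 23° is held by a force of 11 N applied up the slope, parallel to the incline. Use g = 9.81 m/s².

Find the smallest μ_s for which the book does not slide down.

N = m g cos θ = 40.64 N.
Friction must make up the shortfall along the incline: f = m g sin θ − P = 17.25 − 11 = 6.249 N.
At the threshold f = μ_s N, so μ_s,min = 6.249/40.64 = 0.154.

μ_s,min ≈ 0.154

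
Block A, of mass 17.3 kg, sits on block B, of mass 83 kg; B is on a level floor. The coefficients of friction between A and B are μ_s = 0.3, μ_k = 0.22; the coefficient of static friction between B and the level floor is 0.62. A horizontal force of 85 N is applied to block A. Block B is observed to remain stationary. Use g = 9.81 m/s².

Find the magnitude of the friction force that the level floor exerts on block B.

Normal force at the A–B interface: N₁ = m_A g = 169.7 N.
So the A–B interface can sustain at most μ_s N₁ = 50.91 N of static friction.
P = 85 N exceeds that limit, so A slips over B and the interface friction becomes kinetic: f₁ = μ_k N₁ = 0.22×169.7 = 37.3 N.
B experiences an equal 37.3 N forward from A (third law). B is in equilibrium, so the floor supplies f₂ = 37.3 N of static friction (limit μ_s(m_A+m_B)g = 610 N, not exceeded).

f ≈ 37.3 N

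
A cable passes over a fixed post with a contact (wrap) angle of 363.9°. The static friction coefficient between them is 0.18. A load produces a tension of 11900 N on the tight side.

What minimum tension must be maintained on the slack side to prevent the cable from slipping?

Capstan equation at impending slip: T_tight/T_slack = e^{μβ}.
β = 363.9° = 6.351 rad; e^{μβ} = e^{0.18×6.351} = 3.137.
T_slack = T_tight / e^{μβ} = 11900 / 3.137 = 3790 N.

T_min ≈ 3790 N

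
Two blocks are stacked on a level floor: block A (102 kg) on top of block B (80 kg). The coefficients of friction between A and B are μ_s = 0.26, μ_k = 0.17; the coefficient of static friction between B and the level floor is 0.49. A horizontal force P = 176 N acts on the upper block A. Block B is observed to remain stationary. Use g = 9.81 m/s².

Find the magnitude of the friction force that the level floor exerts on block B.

f ≈ 176 N

Normal force at the A–B interface: N₁ = m_A g = 1001 N.
So the A–B interface can sustain at most μ_s N₁ = 260.2 N of static friction.
Since P = 176 N ≤ 260.2 N, A does not slip on B; friction on A equals P = 176 N.
B experiences an equal 176 N forward from A (third law). B is in equilibrium, so the floor supplies f₂ = 176 N of static friction (limit μ_s(m_A+m_B)g = 874.9 N, not exceeded).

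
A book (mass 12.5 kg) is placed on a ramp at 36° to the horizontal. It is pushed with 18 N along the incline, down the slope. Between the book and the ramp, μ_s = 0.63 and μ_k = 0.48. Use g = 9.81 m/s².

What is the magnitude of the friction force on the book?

f ≈ 47.6 N (up the incline)

The normal reaction is N = m g cos θ = 99.21 N.
Parallel to the incline, ΣF = 0 gives f = m g sin θ + P = 72.08 + 18 = 90.08 N (up-slope positive).
Maximum static friction available: μ_s N = 0.63 × 99.21 = 62.5 N.
Since |90.08| > 62.5 N, static friction cannot hold it; the book slides down the incline and kinetic friction applies: f = μ_k N = 0.48 × 99.21 = 47.6 N.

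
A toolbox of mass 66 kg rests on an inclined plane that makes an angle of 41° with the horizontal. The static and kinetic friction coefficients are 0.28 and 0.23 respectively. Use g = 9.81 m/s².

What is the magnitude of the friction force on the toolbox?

f ≈ 112 N (up the incline)

The normal reaction is N = m g cos θ = 488.6 N.
For equilibrium along the incline, friction must balance the weight component: f = m g sin θ = 424.8 N up the slope.
Maximum static friction available: μ_s N = 0.28 × 488.6 = 136.8 N.
Since |424.8| > 136.8 N, static friction cannot hold it; the toolbox slides down the incline and kinetic friction applies: f = μ_k N = 0.23 × 488.6 = 112 N.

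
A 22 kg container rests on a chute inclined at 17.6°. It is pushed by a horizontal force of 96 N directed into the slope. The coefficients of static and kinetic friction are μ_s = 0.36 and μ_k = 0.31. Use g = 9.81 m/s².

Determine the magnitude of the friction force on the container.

The horizontal push has a component P sin θ into the surface, so N = m g cos θ + P sin θ = 205.7 + 29.03 = 234.7 N.
Along the incline, the net driving force (taking up-slope positive) is P cos θ − m g sin θ = 91.51 − 65.26 = 26.25 N, so equilibrium requires friction f = -26.25 N (down-slope).
The limit of static friction is μ_s N = 84.51 N.
|f_req| = 26.25 ≤ 84.51 N → the container is in equilibrium; friction equals the required value.

f ≈ 26.2 N (down the incline)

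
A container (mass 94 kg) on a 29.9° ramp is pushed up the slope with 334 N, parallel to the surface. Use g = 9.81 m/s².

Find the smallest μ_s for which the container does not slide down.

μ_s,min ≈ 0.157

N = m g cos θ = 799.4 N.
Friction must make up the shortfall along the incline: f = m g sin θ − P = 459.7 − 334 = 125.7 N.
At the threshold f = μ_s N, so μ_s,min = 125.7/799.4 = 0.157.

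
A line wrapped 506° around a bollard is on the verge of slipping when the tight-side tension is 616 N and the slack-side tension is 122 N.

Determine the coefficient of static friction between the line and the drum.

μ ≈ 0.183

T₂/T₁ = e^{μβ} → μ = ln(T₂/T₁)/β.
β = 506° = 8.831 rad.
μ = ln(616/122)/8.831 = ln(5.049)/8.831 = 0.183.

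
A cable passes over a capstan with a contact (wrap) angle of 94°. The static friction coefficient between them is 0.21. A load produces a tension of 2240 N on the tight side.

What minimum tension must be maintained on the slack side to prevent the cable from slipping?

Capstan equation at impending slip: T_tight/T_slack = e^{μβ}.
β = 94° = 1.641 rad; e^{μβ} = e^{0.21×1.641} = 1.411.
T_slack = T_tight / e^{μβ} = 2240 / 1.411 = 1590 N.

T_min ≈ 1590 N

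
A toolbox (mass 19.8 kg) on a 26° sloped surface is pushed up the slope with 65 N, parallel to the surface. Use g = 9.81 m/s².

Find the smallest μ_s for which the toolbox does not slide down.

μ_s,min ≈ 0.115

N = m g cos θ = 174.6 N.
Friction must make up the shortfall along the incline: f = m g sin θ − P = 85.15 − 65 = 20.15 N.
At the threshold f = μ_s N, so μ_s,min = 20.15/174.6 = 0.115.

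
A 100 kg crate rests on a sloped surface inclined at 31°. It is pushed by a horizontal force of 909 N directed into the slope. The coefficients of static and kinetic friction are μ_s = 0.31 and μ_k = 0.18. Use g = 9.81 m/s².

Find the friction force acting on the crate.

f ≈ 274 N (down the incline)

The horizontal push has a component P sin θ into the surface, so N = m g cos θ + P sin θ = 840.9 + 468.2 = 1309 N.
Parallel to the incline: P cos θ − m g sin θ = 779.2 − 505.3 = 273.9 N; the friction needed to balance this is 273.9 N acting down the slope.
Maximum static friction: μ_s N = 0.31 × 1309 = 405.8 N.
|f_req| = 273.9 ≤ 405.8 N → the crate is in equilibrium; friction equals the required value.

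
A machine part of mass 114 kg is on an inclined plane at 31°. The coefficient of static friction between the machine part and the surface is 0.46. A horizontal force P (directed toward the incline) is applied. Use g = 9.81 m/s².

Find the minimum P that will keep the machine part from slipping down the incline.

The machine part tends to slide down (tan θ > μ_s), so at the point of impending slip friction acts up-slope at its limit: f = μ_s N.
Perpendicular to the incline: N = m g cos θ + P sin θ.
Along the incline: P cos θ + μ_s N = m g sin θ, i.e. P cos θ + μ_s (m g cos θ + P sin θ) = m g sin θ.
Solving, P (cos θ + μ_s sin θ) = m g (sin θ − μ_s cos θ), so P = 1120×0.1207/1.094 = 123 N.

P_min ≈ 123 N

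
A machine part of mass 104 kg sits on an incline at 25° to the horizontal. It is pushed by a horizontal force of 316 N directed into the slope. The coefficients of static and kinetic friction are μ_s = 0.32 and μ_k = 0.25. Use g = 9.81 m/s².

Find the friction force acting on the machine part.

f ≈ 145 N (up the incline)

The horizontal push has a component P sin θ into the surface, so N = m g cos θ + P sin θ = 924.7 + 133.5 = 1058 N.
Parallel to the incline: P cos θ − m g sin θ = 286.4 − 431.2 = -144.8 N; the friction needed to balance this is 144.8 N acting up the slope.
Maximum static friction: μ_s N = 0.32 × 1058 = 338.6 N.
Since 144.8 N is within the 338.6 N limit, the machine part stays put and friction is exactly 145 N.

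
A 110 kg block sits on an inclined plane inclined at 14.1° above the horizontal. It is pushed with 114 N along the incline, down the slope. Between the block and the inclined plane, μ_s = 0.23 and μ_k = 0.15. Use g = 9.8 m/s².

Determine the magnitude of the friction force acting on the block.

Perpendicular to the surface, N = m g cos θ = 110·9.8·cos 14.1° = 1046 N.
Parallel to the incline, ΣF = 0 gives f = m g sin θ + P = 262.6 + 114 = 376.6 N (up-slope positive).
The static-friction ceiling is μ_s N = 0.23 × 1046 = 240.5 N.
Since |376.6| > 240.5 N, static friction cannot hold it; the block slides down the incline and kinetic friction applies: f = μ_k N = 0.15 × 1046 = 157 N.

f ≈ 157 N (up the incline)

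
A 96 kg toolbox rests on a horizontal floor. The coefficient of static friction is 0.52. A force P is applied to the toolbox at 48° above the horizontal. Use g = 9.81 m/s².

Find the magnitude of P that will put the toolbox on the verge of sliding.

P ≈ 464 N

N = m g − P sin α (the pull lifts the toolbox).
At impending slip, P cos α = μ_s N = μ_s (m g − P sin α).
Solving: P (cos α + μ_s sin α) = μ_s m g → P = 0.52×942/(cos 48° + 0.52 sin 48°) = 490/1.056 = 464 N.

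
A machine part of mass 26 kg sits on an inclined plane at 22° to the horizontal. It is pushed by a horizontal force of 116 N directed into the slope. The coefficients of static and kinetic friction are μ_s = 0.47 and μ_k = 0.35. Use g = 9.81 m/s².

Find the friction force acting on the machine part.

f ≈ 12 N (down the incline)

The horizontal push has a component P sin θ into the surface, so N = m g cos θ + P sin θ = 236.5 + 43.45 = 279.9 N.
Along the incline, the net driving force (taking up-slope positive) is P cos θ − m g sin θ = 107.6 − 95.55 = 12.01 N, so equilibrium requires friction f = -12.01 N (down-slope).
Maximum static friction: μ_s N = 0.47 × 279.9 = 131.6 N.
|f_req| = 12.01 ≤ 131.6 N → the machine part is in equilibrium; friction equals the required value.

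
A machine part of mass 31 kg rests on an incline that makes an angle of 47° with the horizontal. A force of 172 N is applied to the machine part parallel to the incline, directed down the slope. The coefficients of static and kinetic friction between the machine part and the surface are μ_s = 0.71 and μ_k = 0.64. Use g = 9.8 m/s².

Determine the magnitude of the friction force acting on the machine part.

The normal reaction is N = m g cos θ = 207.2 N.
For equilibrium along the incline the friction force must supply f = m g sin θ + P = 222.2 + 172 = 394.2 N (positive meaning up-slope).
Maximum static friction available: μ_s N = 0.71 × 207.2 = 147.1 N.
Since |394.2| > 147.1 N, static friction cannot hold it; the machine part slides down the incline and kinetic friction applies: f = μ_k N = 0.64 × 207.2 = 133 N.

f ≈ 133 N (up the incline)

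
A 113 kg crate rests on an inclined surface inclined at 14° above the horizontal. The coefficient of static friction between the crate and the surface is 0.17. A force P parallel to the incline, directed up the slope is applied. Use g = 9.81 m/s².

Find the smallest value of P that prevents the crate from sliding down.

The crate tends to slide down (tan θ > μ_s), so at the point of impending slip friction acts up-slope at its limit: f = μ_s N.
P is parallel to the surface, so N = m g cos θ = 1080 N.
Along the incline: P + μ_s N = m g sin θ, so P = 268 − 0.17×1080 = 85.3 N.

P_min ≈ 85.3 N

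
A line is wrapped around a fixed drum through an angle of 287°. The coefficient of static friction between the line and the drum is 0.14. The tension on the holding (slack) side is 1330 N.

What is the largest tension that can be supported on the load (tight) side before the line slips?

At impending slip the capstan equation gives T₂/T₁ = e^{μβ} with β in radians.
β = 287° × π/180 = 5.009 rad.
e^{μβ} = e^{0.14×5.009} = 2.016.
T₂ = T₁ · e^{μβ} = 1330 × 2.016 = 2680 N.

T_max ≈ 2680 N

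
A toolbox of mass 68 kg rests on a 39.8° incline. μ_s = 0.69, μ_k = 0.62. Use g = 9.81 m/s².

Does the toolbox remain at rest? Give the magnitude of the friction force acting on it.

N = m g cos θ = 513 N.
Down-slope weight component: m g sin θ = 427 N.
μ_s N = 354 N.
427 > 354 N, so it slides; kinetic friction f = μ_k N = 0.62×513 = 318 N.

f ≈ 318 N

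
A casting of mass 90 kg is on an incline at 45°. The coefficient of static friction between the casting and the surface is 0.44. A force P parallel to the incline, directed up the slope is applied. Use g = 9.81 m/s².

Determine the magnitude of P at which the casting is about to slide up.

P ≈ 899 N

At impending motion up the slope, friction acts down-slope at its limit: f = μ_s N.
P is parallel to the surface, so N = m g cos θ = 624 N.
Along the incline: P = m g sin θ + μ_s N = 624 + 0.44×624 = 899 N.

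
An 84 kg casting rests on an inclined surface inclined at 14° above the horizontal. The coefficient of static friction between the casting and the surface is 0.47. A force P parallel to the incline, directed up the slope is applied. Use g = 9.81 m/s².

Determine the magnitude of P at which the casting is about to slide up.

At impending motion up the slope, friction acts down-slope at its limit: f = μ_s N.
P is parallel to the surface, so N = m g cos θ = 800 N.
Along the incline: P = m g sin θ + μ_s N = 199 + 0.47×800 = 575 N.

P ≈ 575 N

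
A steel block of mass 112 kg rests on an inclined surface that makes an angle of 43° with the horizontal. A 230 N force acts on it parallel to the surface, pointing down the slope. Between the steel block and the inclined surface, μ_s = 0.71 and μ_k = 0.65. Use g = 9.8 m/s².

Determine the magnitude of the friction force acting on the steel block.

Perpendicular to the surface, N = m g cos θ = 112·9.8·cos 43° = 802.7 N.
For equilibrium along the incline the friction force must supply f = m g sin θ + P = 748.6 + 230 = 978.6 N (positive meaning up-slope).
Maximum static friction available: μ_s N = 0.71 × 802.7 = 569.9 N.
|978.6| exceeds 569.9 N, so the steel block slips down-slope; friction is kinetic, f = μ_k N = 0.65×802.7 = 522 N.

f ≈ 522 N (up the incline)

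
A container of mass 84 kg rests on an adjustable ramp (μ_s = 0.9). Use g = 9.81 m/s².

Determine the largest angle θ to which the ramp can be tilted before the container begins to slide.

θ_max ≈ 42°

At the slip threshold, m g sin θ = μ_s · m g cos θ, so tan θ = μ_s.
θ_max = arctan(0.9) = 42°.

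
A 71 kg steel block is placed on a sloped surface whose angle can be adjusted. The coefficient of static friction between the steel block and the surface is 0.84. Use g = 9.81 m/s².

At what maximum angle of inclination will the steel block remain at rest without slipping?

θ_max ≈ 40°

At the slip threshold, m g sin θ = μ_s · m g cos θ, so tan θ = μ_s.
θ_max = arctan(0.84) = 40°.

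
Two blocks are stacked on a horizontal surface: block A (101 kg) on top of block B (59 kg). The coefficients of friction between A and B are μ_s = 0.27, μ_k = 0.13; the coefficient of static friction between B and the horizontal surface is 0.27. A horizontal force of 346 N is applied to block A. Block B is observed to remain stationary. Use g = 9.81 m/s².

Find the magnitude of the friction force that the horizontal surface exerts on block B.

f ≈ 129 N

Between the blocks, N₁ = m_A g = 990.8 N.
So the A–B interface can sustain at most μ_s N₁ = 267.5 N of static friction.
P = 346 N exceeds that limit, so A slips over B and the interface friction becomes kinetic: f₁ = μ_k N₁ = 0.13×990.8 = 129 N.
B experiences an equal 129 N forward from A (third law). B is in equilibrium, so the floor supplies f₂ = 129 N of static friction (limit μ_s(m_A+m_B)g = 423.8 N, not exceeded).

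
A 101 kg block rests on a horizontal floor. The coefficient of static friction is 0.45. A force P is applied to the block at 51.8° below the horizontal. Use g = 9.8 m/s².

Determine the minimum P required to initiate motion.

N = m g + P sin α (the push presses the block into the horizontal floor).
At impending slip, P cos α = μ_s N = μ_s (m g + P sin α).
Solving: P (cos α − μ_s sin α) = μ_s m g → P = 0.45×990/(cos 51.8° − 0.45 sin 51.8°) = 445/0.2648 = 1680 N.

P ≈ 1680 N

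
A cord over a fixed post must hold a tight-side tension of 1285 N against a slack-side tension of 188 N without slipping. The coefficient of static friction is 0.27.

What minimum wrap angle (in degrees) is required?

β_min ≈ 408°

T₂/T₁ = e^{μβ} → β = ln(T₂/T₁)/μ.
β = ln(1285/188)/0.27 = 1.922/0.27 = 7.119 rad.
In degrees: β = 7.119 × 180/π = 408°.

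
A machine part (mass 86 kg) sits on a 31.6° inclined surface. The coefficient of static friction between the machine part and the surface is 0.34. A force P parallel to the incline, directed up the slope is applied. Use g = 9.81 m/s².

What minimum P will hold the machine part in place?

P_min ≈ 198 N

The machine part tends to slide down (tan θ > μ_s), so at the point of impending slip friction acts up-slope at its limit: f = μ_s N.
P is parallel to the surface, so N = m g cos θ = 719 N.
Along the incline: P + μ_s N = m g sin θ, so P = 442 − 0.34×719 = 198 N.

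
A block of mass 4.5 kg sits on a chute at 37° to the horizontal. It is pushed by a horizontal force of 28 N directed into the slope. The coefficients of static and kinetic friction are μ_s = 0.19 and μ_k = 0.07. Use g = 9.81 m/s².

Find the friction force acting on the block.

The horizontal push has a component P sin θ into the surface, so N = m g cos θ + P sin θ = 35.26 + 16.85 = 52.11 N.
Parallel to the incline: P cos θ − m g sin θ = 22.36 − 26.57 = -4.205 N; the friction needed to balance this is 4.205 N acting up the slope.
Maximum static friction: μ_s N = 0.19 × 52.11 = 9.9 N.
Since 4.205 N is within the 9.9 N limit, the block stays put and friction is exactly 4.21 N.

f ≈ 4.21 N (up the incline)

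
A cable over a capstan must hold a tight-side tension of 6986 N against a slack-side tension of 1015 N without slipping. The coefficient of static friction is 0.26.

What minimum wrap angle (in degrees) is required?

β_min ≈ 425°

T₂/T₁ = e^{μβ} → β = ln(T₂/T₁)/μ.
β = ln(6986/1015)/0.26 = 1.929/0.26 = 7.419 rad.
In degrees: β = 7.419 × 180/π = 425°.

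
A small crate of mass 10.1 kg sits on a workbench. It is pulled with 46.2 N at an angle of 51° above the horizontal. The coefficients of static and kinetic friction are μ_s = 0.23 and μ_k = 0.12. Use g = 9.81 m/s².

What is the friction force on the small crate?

f ≈ 7.58 N

N = m g − P sin α = 99.08 − 46.2×sin 51° = 63.18 N.
Horizontally, friction must balance P cos α = 29.07 N.
μ_s N = 0.23 × 63.18 = 14.53 N.
The required friction exceeds μ_s N, so the small crate moves and f = μ_k N = 7.58 N.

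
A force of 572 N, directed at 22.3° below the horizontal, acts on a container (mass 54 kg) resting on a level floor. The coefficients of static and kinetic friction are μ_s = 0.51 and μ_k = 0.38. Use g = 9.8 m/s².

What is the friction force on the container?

f ≈ 284 N

N = m g + P sin α = 529.2 + 572×sin 22.3° = 746.2 N.
The horizontal driving force is P cos α = 529.2 N, so equilibrium needs friction f = 529.2 N.
The static-friction limit is μ_s N = 380.6 N.
529.2 > 380.6 N → the container slides; f = μ_k N = 0.38×746.2 = 284 N.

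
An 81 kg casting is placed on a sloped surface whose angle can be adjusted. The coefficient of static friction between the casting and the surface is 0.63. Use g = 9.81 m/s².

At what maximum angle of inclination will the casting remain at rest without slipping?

At the slip threshold, m g sin θ = μ_s · m g cos θ, so tan θ = μ_s.
θ_max = arctan(0.63) = 32.2°.

θ_max ≈ 32.2°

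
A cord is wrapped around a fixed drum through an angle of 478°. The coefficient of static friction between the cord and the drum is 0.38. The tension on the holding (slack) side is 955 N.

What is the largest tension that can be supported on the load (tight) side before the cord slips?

At impending slip the capstan equation gives T₂/T₁ = e^{μβ} with β in radians.
β = 478° × π/180 = 8.343 rad.
e^{μβ} = e^{0.38×8.343} = 23.81.
T₂ = T₁ · e^{μβ} = 955 × 23.81 = 22700 N.

T_max ≈ 22700 N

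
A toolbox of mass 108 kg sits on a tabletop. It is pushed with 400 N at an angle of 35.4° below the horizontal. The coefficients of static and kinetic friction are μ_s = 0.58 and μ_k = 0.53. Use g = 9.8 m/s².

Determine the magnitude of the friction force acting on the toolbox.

The vertical component of P adds to the normal force: N = m g + P sin α = 1058 + 231.7 = 1290 N.
Horizontally, friction must balance P cos α = 326.1 N.
The static-friction limit is μ_s N = 748.3 N.
326.1 ≤ 748.3 N → static; friction equals the required 326 N.

f ≈ 326 N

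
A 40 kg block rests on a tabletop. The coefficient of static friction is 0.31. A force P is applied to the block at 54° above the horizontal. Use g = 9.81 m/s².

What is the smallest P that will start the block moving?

N = m g − P sin α (the pull lifts the block).
At impending slip, P cos α = μ_s N = μ_s (m g − P sin α).
Solving: P (cos α + μ_s sin α) = μ_s m g → P = 0.31×392/(cos 54° + 0.31 sin 54°) = 122/0.8386 = 145 N.

P ≈ 145 N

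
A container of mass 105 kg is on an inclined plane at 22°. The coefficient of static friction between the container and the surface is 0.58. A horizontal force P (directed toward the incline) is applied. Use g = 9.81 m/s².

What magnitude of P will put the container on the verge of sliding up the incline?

At impending motion up the slope, friction acts down-slope at its limit: f = μ_s N.
Perpendicular to the incline: N = m g cos θ + P sin θ.
Along the incline: P cos θ = m g sin θ + μ_s N = m g sin θ + μ_s (m g cos θ + P sin θ).
Solving, P (cos θ − μ_s sin θ) = m g (sin θ + μ_s cos θ), so P = 105×9.81×(sin 22° + 0.58 cos 22°)/(cos 22° − 0.58 sin 22°) = 1030×0.9124/0.7099 = 1320 N.

P ≈ 1320 N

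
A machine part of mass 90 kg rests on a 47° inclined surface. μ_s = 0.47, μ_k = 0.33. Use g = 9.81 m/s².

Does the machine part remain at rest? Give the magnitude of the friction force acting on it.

N = m g cos θ = 602 N.
Down-slope weight component: m g sin θ = 646 N.
μ_s N = 283 N.
646 > 283 N, so it slides; kinetic friction f = μ_k N = 0.33×602 = 199 N.

f ≈ 199 N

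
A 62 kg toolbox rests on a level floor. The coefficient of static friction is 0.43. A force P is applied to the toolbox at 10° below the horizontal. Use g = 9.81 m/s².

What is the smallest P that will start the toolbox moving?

N = m g + P sin α (the push presses the toolbox into the level floor).
At impending slip, P cos α = μ_s N = μ_s (m g + P sin α).
Solving: P (cos α − μ_s sin α) = μ_s m g → P = 0.43×608/(cos 10° − 0.43 sin 10°) = 262/0.9101 = 287 N.

P ≈ 287 N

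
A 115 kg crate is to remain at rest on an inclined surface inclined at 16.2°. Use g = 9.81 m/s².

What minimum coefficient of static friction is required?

μ_s,min ≈ 0.291

At the slip threshold m g sin θ = μ_s m g cos θ, so μ_s,min = tan θ.
μ_s,min = tan 16.2° = 0.291.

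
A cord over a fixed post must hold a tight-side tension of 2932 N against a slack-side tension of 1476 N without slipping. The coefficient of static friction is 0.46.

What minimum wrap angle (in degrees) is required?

β_min ≈ 85.5°

T₂/T₁ = e^{μβ} → β = ln(T₂/T₁)/μ.
β = ln(2932/1476)/0.46 = 0.6863/0.46 = 1.492 rad.
In degrees: β = 1.492 × 180/π = 85.5°.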